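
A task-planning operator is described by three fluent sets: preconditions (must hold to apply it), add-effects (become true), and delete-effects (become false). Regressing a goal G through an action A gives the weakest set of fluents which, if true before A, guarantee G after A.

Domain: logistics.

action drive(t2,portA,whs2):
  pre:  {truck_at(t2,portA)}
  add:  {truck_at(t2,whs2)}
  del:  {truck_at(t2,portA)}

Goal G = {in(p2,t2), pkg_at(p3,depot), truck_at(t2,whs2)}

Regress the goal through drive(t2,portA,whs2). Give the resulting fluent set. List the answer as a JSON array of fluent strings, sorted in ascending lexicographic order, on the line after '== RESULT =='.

Regress:
  G ∩ del = {}  (empty — regression defined)
  G \ add = {in(p2,t2), pkg_at(p3,depot), truck_at(t2,whs2)} \ {truck_at(t2,whs2)} = {in(p2,t2), pkg_at(p3,depot)}
  ∪ pre   = {in(p2,t2), pkg_at(p3,depot)} ∪ {truck_at(t2,portA)}
          = {in(p2,t2), pkg_at(p3,depot), truck_at(t2,portA)}

== RESULT ==
["in(p2,t2)", "pkg_at(p3,depot)", "truck_at(t2,portA)"]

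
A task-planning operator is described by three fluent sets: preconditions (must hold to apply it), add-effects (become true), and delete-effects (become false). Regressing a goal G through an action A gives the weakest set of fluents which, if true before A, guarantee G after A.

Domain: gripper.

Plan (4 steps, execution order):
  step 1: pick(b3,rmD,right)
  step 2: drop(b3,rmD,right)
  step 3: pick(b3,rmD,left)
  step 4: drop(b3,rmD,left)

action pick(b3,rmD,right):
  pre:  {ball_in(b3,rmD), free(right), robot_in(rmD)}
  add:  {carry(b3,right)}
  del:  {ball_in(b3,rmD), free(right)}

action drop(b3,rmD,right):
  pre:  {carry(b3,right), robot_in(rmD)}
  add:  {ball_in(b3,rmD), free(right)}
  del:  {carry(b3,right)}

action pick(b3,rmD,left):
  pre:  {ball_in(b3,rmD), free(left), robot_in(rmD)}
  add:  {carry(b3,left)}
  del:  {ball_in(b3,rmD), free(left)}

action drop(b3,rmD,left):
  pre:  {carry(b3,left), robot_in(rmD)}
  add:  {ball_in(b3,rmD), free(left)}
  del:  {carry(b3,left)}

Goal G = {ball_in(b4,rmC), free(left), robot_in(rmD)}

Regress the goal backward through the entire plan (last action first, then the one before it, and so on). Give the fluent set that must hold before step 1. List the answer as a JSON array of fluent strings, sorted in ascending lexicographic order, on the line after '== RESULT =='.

Regress step by step:
  through step 4 (drop(b3,rmD,left)): drop {free(left)}, keep {ball_in(b4,rmC), robot_in(rmD)}, require {carry(b3,left), robot_in(rmD)}
    → {ball_in(b4,rmC), carry(b3,left), robot_in(rmD)}
  through step 3 (pick(b3,rmD,left)): drop {carry(b3,left)}, keep {ball_in(b4,rmC), robot_in(rmD)}, require {ball_in(b3,rmD), free(left), robot_in(rmD)}
    → {ball_in(b3,rmD), ball_in(b4,rmC), free(left), robot_in(rmD)}
  through step 2 (drop(b3,rmD,right)): drop {ball_in(b3,rmD)}, keep {ball_in(b4,rmC), free(left), robot_in(rmD)}, require {carry(b3,right), robot_in(rmD)}
    → {ball_in(b4,rmC), carry(b3,right), free(left), robot_in(rmD)}
  through step 1 (pick(b3,rmD,right)): drop {carry(b3,right)}, keep {ball_in(b4,rmC), free(left), robot_in(rmD)}, require {ball_in(b3,rmD), free(right), robot_in(rmD)}
    → {ball_in(b3,rmD), ball_in(b4,rmC), free(left), free(right), robot_in(rmD)}

== RESULT ==
["ball_in(b3,rmD)", "ball_in(b4,rmC)", "free(left)", "free(right)", "robot_in(rmD)"]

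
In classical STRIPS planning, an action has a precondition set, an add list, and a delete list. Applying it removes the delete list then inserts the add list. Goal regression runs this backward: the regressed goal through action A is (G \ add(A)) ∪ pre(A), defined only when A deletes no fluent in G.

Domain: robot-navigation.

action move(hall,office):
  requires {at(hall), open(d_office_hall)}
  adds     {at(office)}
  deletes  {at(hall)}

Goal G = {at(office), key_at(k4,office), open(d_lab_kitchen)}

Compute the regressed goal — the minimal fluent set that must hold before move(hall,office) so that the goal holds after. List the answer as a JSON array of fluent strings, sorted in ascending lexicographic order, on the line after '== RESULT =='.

Regress:
  G ∩ del = {}  (empty — regression defined)
  G \ add = {at(office), key_at(k4,office), open(d_lab_kitchen)} \ {at(office)} = {key_at(k4,office), open(d_lab_kitchen)}
  ∪ pre   = {key_at(k4,office), open(d_lab_kitchen)} ∪ {at(hall), open(d_office_hall)}
          = {at(hall), key_at(k4,office), open(d_lab_kitchen), open(d_office_hall)}

== RESULT ==
["at(hall)", "key_at(k4,office)", "open(d_lab_kitchen)", "open(d_office_hall)"]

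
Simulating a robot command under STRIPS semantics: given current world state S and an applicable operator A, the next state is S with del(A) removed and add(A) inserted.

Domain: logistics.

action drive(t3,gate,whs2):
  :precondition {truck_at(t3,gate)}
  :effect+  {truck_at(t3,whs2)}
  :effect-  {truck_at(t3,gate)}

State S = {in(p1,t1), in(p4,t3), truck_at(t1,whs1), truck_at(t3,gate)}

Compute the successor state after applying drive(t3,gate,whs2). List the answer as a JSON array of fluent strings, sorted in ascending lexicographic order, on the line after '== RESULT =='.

Compute (S \ del) ∪ add:
  pre ⊆ S: {truck_at(t3,gate)} ⊆ S  — applicable
  S \ del = {in(p1,t1), in(p4,t3), truck_at(t1,whs1)}
  ∪ add   = {in(p1,t1), in(p4,t3), truck_at(t1,whs1), truck_at(t3,whs2)}

== RESULT ==
["in(p1,t1)", "in(p4,t3)", "truck_at(t1,whs1)", "truck_at(t3,whs2)"]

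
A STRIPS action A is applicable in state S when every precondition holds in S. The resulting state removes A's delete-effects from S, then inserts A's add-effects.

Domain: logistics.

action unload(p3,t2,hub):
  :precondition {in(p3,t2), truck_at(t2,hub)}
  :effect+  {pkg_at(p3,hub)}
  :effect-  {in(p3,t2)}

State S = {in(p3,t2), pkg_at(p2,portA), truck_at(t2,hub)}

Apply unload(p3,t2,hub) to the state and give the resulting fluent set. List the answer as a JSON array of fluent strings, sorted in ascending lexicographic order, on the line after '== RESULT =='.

Compute (S \ del) ∪ add:
  pre ⊆ S: {in(p3,t2), truck_at(t2,hub)} ⊆ S  — applicable
  S \ del = {pkg_at(p2,portA), truck_at(t2,hub)}
  ∪ add   = {pkg_at(p2,portA), pkg_at(p3,hub), truck_at(t2,hub)}

== RESULT ==
["pkg_at(p2,portA)", "pkg_at(p3,hub)", "truck_at(t2,hub)"]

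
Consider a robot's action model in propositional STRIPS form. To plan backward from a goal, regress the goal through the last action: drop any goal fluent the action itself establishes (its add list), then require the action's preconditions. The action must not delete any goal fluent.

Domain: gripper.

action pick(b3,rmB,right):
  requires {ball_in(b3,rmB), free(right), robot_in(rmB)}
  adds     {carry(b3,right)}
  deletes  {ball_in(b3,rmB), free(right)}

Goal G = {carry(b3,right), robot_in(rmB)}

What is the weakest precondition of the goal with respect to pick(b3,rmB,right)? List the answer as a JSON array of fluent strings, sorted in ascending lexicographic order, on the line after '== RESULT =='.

Regress:
  G ∩ del = {}  (empty — regression defined)
  G \ add = {carry(b3,right), robot_in(rmB)} \ {carry(b3,right)} = {robot_in(rmB)}
  ∪ pre   = {robot_in(rmB)} ∪ {ball_in(b3,rmB), free(right), robot_in(rmB)}
          = {ball_in(b3,rmB), free(right), robot_in(rmB)}

== RESULT ==
["ball_in(b3,rmB)", "free(right)", "robot_in(rmB)"]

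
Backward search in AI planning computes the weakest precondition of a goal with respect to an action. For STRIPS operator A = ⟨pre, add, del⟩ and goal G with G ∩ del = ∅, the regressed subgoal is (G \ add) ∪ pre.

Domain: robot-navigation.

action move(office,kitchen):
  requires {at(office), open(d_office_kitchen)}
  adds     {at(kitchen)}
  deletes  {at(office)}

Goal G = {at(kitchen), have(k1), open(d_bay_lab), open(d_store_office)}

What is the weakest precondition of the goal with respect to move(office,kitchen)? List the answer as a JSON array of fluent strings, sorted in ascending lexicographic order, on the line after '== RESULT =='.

Regress:
  G ∩ del = {}  (empty — regression defined)
  G \ add = {at(kitchen), have(k1), open(d_bay_lab), open(d_store_office)} \ {at(kitchen)} = {have(k1), open(d_bay_lab), open(d_store_office)}
  ∪ pre   = {have(k1), open(d_bay_lab), open(d_store_office)} ∪ {at(office), open(d_office_kitchen)}
          = {at(office), have(k1), open(d_bay_lab), open(d_office_kitchen), open(d_store_office)}

== RESULT ==
["at(office)", "have(k1)", "open(d_bay_lab)", "open(d_office_kitchen)", "open(d_store_office)"]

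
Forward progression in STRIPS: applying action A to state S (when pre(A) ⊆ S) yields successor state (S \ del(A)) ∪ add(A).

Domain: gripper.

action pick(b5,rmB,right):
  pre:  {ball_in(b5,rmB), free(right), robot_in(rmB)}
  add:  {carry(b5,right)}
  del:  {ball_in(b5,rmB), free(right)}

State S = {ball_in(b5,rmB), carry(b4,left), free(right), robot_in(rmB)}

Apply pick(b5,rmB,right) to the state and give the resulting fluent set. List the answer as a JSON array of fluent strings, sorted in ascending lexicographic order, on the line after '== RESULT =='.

Compute (S \ del) ∪ add:
  pre ⊆ S: {ball_in(b5,rmB), free(right), robot_in(rmB)} ⊆ S  — applicable
  S \ del = {carry(b4,left), robot_in(rmB)}
  ∪ add   = {carry(b4,left), carry(b5,right), robot_in(rmB)}

== RESULT ==
["carry(b4,left)", "carry(b5,right)", "robot_in(rmB)"]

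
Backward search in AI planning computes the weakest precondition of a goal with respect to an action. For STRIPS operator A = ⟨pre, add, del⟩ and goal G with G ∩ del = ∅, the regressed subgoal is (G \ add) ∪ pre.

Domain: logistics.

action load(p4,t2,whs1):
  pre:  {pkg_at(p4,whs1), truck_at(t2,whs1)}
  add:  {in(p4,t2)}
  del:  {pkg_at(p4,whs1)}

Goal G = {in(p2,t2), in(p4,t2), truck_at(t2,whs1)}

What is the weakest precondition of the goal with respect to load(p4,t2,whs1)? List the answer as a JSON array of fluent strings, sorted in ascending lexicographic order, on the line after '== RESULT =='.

Regress:
  G ∩ del = {}  (empty — regression defined)
  G \ add = {in(p2,t2), in(p4,t2), truck_at(t2,whs1)} \ {in(p4,t2)} = {in(p2,t2), truck_at(t2,whs1)}
  ∪ pre   = {in(p2,t2), truck_at(t2,whs1)} ∪ {pkg_at(p4,whs1), truck_at(t2,whs1)}
          = {in(p2,t2), pkg_at(p4,whs1), truck_at(t2,whs1)}

== RESULT ==
["in(p2,t2)", "pkg_at(p4,whs1)", "truck_at(t2,whs1)"]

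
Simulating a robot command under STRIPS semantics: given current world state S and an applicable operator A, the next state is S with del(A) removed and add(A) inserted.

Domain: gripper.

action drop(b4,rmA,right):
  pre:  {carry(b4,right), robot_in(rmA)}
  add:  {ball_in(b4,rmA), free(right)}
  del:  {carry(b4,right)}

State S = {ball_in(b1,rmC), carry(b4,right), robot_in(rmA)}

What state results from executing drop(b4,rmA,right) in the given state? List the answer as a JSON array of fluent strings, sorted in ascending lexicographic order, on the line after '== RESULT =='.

Compute (S \ del) ∪ add:
  pre ⊆ S: {carry(b4,right), robot_in(rmA)} ⊆ S  — applicable
  S \ del = {ball_in(b1,rmC), robot_in(rmA)}
  ∪ add   = {ball_in(b1,rmC), ball_in(b4,rmA), free(right), robot_in(rmA)}

== RESULT ==
["ball_in(b1,rmC)", "ball_in(b4,rmA)", "free(right)", "robot_in(rmA)"]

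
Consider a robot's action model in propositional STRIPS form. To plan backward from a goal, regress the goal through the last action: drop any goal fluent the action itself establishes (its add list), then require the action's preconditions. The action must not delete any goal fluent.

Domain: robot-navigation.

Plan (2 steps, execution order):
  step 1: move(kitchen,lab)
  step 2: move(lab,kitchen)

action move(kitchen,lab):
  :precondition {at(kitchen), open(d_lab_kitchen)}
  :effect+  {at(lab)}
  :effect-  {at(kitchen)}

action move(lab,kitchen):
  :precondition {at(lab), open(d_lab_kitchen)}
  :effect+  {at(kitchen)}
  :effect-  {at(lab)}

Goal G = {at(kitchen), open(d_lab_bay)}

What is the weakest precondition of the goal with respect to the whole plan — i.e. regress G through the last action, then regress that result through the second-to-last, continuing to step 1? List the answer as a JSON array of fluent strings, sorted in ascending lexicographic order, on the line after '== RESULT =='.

Regress step by step:
  through step 2 (move(lab,kitchen)): drop {at(kitchen)}, keep {open(d_lab_bay)}, require {at(lab), open(d_lab_kitchen)}
    → {at(lab), open(d_lab_bay), open(d_lab_kitchen)}
  through step 1 (move(kitchen,lab)): drop {at(lab)}, keep {open(d_lab_bay), open(d_lab_kitchen)}, require {at(kitchen), open(d_lab_kitchen)}
    → {at(kitchen), open(d_lab_bay), open(d_lab_kitchen)}

== RESULT ==
["at(kitchen)", "open(d_lab_bay)", "open(d_lab_kitchen)"]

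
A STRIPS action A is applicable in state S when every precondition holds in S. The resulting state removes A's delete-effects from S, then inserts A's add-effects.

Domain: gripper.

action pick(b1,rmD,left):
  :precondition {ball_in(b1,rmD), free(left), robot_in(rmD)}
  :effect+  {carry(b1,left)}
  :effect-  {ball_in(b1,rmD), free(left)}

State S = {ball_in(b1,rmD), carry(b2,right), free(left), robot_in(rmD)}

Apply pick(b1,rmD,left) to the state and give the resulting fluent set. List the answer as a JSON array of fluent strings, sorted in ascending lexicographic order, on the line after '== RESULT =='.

Compute (S \ del) ∪ add:
  pre ⊆ S: {ball_in(b1,rmD), free(left), robot_in(rmD)} ⊆ S  — applicable
  S \ del = {carry(b2,right), robot_in(rmD)}
  ∪ add   = {carry(b1,left), carry(b2,right), robot_in(rmD)}

== RESULT ==
["carry(b1,left)", "carry(b2,right)", "robot_in(rmD)"]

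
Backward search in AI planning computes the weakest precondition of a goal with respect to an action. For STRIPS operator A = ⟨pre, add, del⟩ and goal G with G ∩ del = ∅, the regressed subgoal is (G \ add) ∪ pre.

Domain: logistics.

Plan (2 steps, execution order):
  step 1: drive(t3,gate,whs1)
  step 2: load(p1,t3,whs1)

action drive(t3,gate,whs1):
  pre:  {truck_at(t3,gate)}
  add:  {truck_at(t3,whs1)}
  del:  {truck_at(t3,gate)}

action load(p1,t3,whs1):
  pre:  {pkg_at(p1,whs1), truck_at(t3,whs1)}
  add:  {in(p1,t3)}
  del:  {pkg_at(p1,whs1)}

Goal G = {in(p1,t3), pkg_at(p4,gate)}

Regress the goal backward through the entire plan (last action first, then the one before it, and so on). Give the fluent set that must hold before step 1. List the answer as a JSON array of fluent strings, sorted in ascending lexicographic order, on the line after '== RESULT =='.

Work backward from the goal:
  through step 2 (load(p1,t3,whs1)): drop {in(p1,t3)}, keep {pkg_at(p4,gate)}, require {pkg_at(p1,whs1), truck_at(t3,whs1)}
    → {pkg_at(p1,whs1), pkg_at(p4,gate), truck_at(t3,whs1)}
  through step 1 (drive(t3,gate,whs1)): drop {truck_at(t3,whs1)}, keep {pkg_at(p1,whs1), pkg_at(p4,gate)}, require {truck_at(t3,gate)}
    → {pkg_at(p1,whs1), pkg_at(p4,gate), truck_at(t3,gate)}

== RESULT ==
["pkg_at(p1,whs1)", "pkg_at(p4,gate)", "truck_at(t3,gate)"]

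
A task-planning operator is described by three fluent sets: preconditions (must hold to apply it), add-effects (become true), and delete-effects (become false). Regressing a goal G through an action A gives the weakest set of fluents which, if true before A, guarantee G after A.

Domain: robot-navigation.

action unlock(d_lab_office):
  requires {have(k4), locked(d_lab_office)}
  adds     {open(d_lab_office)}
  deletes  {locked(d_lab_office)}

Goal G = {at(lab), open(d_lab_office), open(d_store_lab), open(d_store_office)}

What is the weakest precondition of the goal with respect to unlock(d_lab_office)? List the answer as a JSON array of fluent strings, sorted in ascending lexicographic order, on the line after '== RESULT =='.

Compute (G \ add) ∪ pre:
  G ∩ del = {}  (empty — regression defined)
  G \ add = {at(lab), open(d_lab_office), open(d_store_lab), open(d_store_office)} \ {open(d_lab_office)} = {at(lab), open(d_store_lab), open(d_store_office)}
  ∪ pre   = {at(lab), open(d_store_lab), open(d_store_office)} ∪ {have(k4), locked(d_lab_office)}
          = {at(lab), have(k4), locked(d_lab_office), open(d_store_lab), open(d_store_office)}

== RESULT ==
["at(lab)", "have(k4)", "locked(d_lab_office)", "open(d_store_lab)", "open(d_store_office)"]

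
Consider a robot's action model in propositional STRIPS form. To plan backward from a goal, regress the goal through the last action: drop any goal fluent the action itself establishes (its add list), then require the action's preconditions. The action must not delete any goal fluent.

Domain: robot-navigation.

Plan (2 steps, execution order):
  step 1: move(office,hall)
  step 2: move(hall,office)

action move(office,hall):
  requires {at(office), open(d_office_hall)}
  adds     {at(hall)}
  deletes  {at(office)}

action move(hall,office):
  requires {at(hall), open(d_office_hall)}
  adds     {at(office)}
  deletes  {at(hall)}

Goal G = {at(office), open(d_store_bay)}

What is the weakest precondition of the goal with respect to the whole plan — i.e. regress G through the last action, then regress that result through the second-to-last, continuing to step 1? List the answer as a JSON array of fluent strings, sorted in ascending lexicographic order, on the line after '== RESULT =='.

Regress step by step:
  through step 2 (move(hall,office)): drop {at(office)}, keep {open(d_store_bay)}, require {at(hall), open(d_office_hall)}
    → {at(hall), open(d_office_hall), open(d_store_bay)}
  through step 1 (move(office,hall)): drop {at(hall)}, keep {open(d_office_hall), open(d_store_bay)}, require {at(office), open(d_office_hall)}
    → {at(office), open(d_office_hall), open(d_store_bay)}

== RESULT ==
["at(office)", "open(d_office_hall)", "open(d_store_bay)"]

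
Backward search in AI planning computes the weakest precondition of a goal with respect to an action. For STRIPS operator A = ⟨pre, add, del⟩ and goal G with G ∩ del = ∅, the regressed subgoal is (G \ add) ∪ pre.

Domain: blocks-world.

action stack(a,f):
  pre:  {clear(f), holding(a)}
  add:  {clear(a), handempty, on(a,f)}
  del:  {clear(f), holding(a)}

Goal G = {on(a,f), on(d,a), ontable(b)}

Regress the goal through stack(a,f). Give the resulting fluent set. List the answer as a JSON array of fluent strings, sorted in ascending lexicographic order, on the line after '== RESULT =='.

Regress:
  G ∩ del = {}  (empty — regression defined)
  G \ add = {on(a,f), on(d,a), ontable(b)} \ {clear(a), handempty, on(a,f)} = {on(d,a), ontable(b)}
  ∪ pre   = {on(d,a), ontable(b)} ∪ {clear(f), holding(a)}
          = {clear(f), holding(a), on(d,a), ontable(b)}

== RESULT ==
["clear(f)", "holding(a)", "on(d,a)", "ontable(b)"]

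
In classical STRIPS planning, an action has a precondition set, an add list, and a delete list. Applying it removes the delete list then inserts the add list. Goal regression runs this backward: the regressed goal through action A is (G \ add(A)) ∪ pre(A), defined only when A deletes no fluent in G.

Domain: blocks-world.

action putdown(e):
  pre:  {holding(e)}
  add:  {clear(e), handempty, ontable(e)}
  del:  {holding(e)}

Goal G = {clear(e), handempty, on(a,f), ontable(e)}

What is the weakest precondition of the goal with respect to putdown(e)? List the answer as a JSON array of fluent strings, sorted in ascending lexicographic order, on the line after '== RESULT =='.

Compute (G \ add) ∪ pre:
  G ∩ del = {}  (empty — regression defined)
  G \ add = {clear(e), handempty, on(a,f), ontable(e)} \ {clear(e), handempty, ontable(e)} = {on(a,f)}
  ∪ pre   = {on(a,f)} ∪ {holding(e)}
          = {holding(e), on(a,f)}

== RESULT ==
["holding(e)", "on(a,f)"]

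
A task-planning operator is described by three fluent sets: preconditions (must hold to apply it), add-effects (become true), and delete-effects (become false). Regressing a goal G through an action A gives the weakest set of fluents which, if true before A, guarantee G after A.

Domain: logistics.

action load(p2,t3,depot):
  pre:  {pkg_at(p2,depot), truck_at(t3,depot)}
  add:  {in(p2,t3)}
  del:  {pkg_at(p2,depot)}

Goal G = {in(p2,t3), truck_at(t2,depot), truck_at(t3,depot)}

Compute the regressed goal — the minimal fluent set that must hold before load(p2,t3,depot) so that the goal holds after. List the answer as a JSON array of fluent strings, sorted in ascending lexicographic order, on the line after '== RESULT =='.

Regress:
  G ∩ del = {}  (empty — regression defined)
  G \ add = {in(p2,t3), truck_at(t2,depot), truck_at(t3,depot)} \ {in(p2,t3)} = {truck_at(t2,depot), truck_at(t3,depot)}
  ∪ pre   = {truck_at(t2,depot), truck_at(t3,depot)} ∪ {pkg_at(p2,depot), truck_at(t3,depot)}
          = {pkg_at(p2,depot), truck_at(t2,depot), truck_at(t3,depot)}

== RESULT ==
["pkg_at(p2,depot)", "truck_at(t2,depot)", "truck_at(t3,depot)"]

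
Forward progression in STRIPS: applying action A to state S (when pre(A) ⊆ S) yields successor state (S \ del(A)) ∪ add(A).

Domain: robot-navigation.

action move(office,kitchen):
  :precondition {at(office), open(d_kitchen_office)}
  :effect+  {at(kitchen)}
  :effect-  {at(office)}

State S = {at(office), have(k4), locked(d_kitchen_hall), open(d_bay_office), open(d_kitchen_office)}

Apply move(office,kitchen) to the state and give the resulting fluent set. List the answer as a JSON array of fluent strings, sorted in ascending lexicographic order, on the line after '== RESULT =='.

Compute (S \ del) ∪ add:
  pre ⊆ S: {at(office), open(d_kitchen_office)} ⊆ S  — applicable
  S \ del = {have(k4), locked(d_kitchen_hall), open(d_bay_office), open(d_kitchen_office)}
  ∪ add   = {at(kitchen), have(k4), locked(d_kitchen_hall), open(d_bay_office), open(d_kitchen_office)}

== RESULT ==
["at(kitchen)", "have(k4)", "locked(d_kitchen_hall)", "open(d_bay_office)", "open(d_kitchen_office)"]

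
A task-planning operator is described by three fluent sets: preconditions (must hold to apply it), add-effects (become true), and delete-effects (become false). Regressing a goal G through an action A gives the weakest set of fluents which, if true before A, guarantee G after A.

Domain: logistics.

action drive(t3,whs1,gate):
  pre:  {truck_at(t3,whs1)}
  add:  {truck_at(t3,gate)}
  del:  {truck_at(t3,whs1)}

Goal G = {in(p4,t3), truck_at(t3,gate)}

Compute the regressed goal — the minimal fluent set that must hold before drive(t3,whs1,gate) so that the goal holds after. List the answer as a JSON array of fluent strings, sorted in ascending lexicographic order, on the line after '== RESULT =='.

Compute (G \ add) ∪ pre:
  G ∩ del = {}  (empty — regression defined)
  G \ add = {in(p4,t3), truck_at(t3,gate)} \ {truck_at(t3,gate)} = {in(p4,t3)}
  ∪ pre   = {in(p4,t3)} ∪ {truck_at(t3,whs1)}
          = {in(p4,t3), truck_at(t3,whs1)}

== RESULT ==
["in(p4,t3)", "truck_at(t3,whs1)"]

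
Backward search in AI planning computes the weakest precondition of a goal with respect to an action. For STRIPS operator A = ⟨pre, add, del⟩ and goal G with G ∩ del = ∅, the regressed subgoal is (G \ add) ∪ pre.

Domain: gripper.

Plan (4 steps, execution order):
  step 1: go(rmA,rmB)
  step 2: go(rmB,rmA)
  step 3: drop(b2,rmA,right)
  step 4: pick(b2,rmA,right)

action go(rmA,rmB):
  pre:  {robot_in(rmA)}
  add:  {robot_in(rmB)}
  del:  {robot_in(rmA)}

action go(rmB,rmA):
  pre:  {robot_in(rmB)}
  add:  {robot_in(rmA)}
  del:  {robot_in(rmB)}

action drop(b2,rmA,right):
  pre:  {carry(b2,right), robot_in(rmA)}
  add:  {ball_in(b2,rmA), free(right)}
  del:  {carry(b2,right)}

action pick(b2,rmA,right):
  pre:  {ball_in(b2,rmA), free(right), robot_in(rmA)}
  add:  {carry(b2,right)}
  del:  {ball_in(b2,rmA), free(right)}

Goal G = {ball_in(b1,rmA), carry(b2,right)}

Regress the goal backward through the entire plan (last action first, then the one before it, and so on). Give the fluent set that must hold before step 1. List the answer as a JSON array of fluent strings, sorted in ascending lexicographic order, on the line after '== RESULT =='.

Work backward from the goal:
  through step 4 (pick(b2,rmA,right)): drop {carry(b2,right)}, keep {ball_in(b1,rmA)}, require {ball_in(b2,rmA), free(right), robot_in(rmA)}
    → {ball_in(b1,rmA), ball_in(b2,rmA), free(right), robot_in(rmA)}
  through step 3 (drop(b2,rmA,right)): drop {ball_in(b2,rmA), free(right)}, keep {ball_in(b1,rmA), robot_in(rmA)}, require {carry(b2,right), robot_in(rmA)}
    → {ball_in(b1,rmA), carry(b2,right), robot_in(rmA)}
  through step 2 (go(rmB,rmA)): drop {robot_in(rmA)}, keep {ball_in(b1,rmA), carry(b2,right)}, require {robot_in(rmB)}
    → {ball_in(b1,rmA), carry(b2,right), robot_in(rmB)}
  through step 1 (go(rmA,rmB)): drop {robot_in(rmB)}, keep {ball_in(b1,rmA), carry(b2,right)}, require {robot_in(rmA)}
    → {ball_in(b1,rmA), carry(b2,right), robot_in(rmA)}

== RESULT ==
["ball_in(b1,rmA)", "carry(b2,right)", "robot_in(rmA)"]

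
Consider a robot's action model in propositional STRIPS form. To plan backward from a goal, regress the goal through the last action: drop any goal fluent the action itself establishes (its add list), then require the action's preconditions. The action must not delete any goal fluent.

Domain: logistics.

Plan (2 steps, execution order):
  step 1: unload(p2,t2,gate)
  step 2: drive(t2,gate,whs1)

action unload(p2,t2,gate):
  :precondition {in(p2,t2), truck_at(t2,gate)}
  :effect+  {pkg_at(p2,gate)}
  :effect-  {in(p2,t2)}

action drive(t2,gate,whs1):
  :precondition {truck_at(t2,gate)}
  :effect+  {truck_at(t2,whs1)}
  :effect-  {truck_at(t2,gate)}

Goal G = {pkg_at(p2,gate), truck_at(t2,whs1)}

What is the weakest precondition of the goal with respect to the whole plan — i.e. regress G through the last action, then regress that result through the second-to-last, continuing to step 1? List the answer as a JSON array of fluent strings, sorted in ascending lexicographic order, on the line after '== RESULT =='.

Regress step by step:
  through step 2 (drive(t2,gate,whs1)): drop {truck_at(t2,whs1)}, keep {pkg_at(p2,gate)}, require {truck_at(t2,gate)}
    → {pkg_at(p2,gate), truck_at(t2,gate)}
  through step 1 (unload(p2,t2,gate)): drop {pkg_at(p2,gate)}, keep {truck_at(t2,gate)}, require {in(p2,t2), truck_at(t2,gate)}
    → {in(p2,t2), truck_at(t2,gate)}

== RESULT ==
["in(p2,t2)", "truck_at(t2,gate)"]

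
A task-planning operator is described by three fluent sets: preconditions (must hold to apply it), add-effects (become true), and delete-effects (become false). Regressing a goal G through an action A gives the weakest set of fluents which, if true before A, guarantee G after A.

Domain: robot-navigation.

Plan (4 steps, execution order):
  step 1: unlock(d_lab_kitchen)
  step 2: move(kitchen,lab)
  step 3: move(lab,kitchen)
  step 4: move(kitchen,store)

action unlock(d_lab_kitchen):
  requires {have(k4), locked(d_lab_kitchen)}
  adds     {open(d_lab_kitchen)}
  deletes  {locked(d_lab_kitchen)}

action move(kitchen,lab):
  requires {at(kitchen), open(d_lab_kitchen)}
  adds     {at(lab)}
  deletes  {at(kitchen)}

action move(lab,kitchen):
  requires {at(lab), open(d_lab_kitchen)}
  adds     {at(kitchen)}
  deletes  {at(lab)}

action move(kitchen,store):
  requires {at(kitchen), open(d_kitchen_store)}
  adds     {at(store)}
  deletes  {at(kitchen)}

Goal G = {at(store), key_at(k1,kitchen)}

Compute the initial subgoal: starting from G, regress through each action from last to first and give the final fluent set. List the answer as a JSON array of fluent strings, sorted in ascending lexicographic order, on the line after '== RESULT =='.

Regress step by step:
  through step 4 (move(kitchen,store)): drop {at(store)}, keep {key_at(k1,kitchen)}, require {at(kitchen), open(d_kitchen_store)}
    → {at(kitchen), key_at(k1,kitchen), open(d_kitchen_store)}
  through step 3 (move(lab,kitchen)): drop {at(kitchen)}, keep {key_at(k1,kitchen), open(d_kitchen_store)}, require {at(lab), open(d_lab_kitchen)}
    → {at(lab), key_at(k1,kitchen), open(d_kitchen_store), open(d_lab_kitchen)}
  through step 2 (move(kitchen,lab)): drop {at(lab)}, keep {key_at(k1,kitchen), open(d_kitchen_store), open(d_lab_kitchen)}, require {at(kitchen), open(d_lab_kitchen)}
    → {at(kitchen), key_at(k1,kitchen), open(d_kitchen_store), open(d_lab_kitchen)}
  through step 1 (unlock(d_lab_kitchen)): drop {open(d_lab_kitchen)}, keep {at(kitchen), key_at(k1,kitchen), open(d_kitchen_store)}, require {have(k4), locked(d_lab_kitchen)}
    → {at(kitchen), have(k4), key_at(k1,kitchen), locked(d_lab_kitchen), open(d_kitchen_store)}

== RESULT ==
["at(kitchen)", "have(k4)", "key_at(k1,kitchen)", "locked(d_lab_kitchen)", "open(d_kitchen_store)"]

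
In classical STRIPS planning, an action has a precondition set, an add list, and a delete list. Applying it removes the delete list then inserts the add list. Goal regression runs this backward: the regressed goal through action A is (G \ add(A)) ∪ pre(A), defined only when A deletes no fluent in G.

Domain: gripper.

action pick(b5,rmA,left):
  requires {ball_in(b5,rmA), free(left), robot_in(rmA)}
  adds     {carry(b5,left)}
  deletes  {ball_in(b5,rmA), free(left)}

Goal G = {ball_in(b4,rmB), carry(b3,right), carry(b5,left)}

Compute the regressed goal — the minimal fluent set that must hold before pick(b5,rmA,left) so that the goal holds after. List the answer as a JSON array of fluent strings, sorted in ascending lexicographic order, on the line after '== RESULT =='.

Compute (G \ add) ∪ pre:
  G ∩ del = {}  (empty — regression defined)
  G \ add = {ball_in(b4,rmB), carry(b3,right), carry(b5,left)} \ {carry(b5,left)} = {ball_in(b4,rmB), carry(b3,right)}
  ∪ pre   = {ball_in(b4,rmB), carry(b3,right)} ∪ {ball_in(b5,rmA), free(left), robot_in(rmA)}
          = {ball_in(b4,rmB), ball_in(b5,rmA), carry(b3,right), free(left), robot_in(rmA)}

== RESULT ==
["ball_in(b4,rmB)", "ball_in(b5,rmA)", "carry(b3,right)", "free(left)", "robot_in(rmA)"]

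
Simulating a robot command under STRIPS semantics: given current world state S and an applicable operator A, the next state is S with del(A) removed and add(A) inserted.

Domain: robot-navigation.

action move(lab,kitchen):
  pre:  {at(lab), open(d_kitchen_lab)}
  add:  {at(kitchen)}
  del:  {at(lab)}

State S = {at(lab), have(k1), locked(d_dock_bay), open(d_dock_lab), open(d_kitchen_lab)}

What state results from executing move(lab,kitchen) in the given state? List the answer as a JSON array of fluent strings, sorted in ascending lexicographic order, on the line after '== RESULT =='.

Progress:
  pre ⊆ S: {at(lab), open(d_kitchen_lab)} ⊆ S  — applicable
  S \ del = {have(k1), locked(d_dock_bay), open(d_dock_lab), open(d_kitchen_lab)}
  ∪ add   = {at(kitchen), have(k1), locked(d_dock_bay), open(d_dock_lab), open(d_kitchen_lab)}

== RESULT ==
["at(kitchen)", "have(k1)", "locked(d_dock_bay)", "open(d_dock_lab)", "open(d_kitchen_lab)"]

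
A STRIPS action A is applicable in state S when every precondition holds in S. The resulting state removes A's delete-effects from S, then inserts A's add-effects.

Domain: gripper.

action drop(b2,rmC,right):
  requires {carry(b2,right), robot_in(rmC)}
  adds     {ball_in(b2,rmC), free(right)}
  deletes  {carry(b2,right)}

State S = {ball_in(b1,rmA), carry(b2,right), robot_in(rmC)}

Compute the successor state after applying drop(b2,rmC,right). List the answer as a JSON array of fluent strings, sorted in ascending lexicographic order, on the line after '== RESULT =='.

Compute (S \ del) ∪ add:
  pre ⊆ S: {carry(b2,right), robot_in(rmC)} ⊆ S  — applicable
  S \ del = {ball_in(b1,rmA), robot_in(rmC)}
  ∪ add   = {ball_in(b1,rmA), ball_in(b2,rmC), free(right), robot_in(rmC)}

== RESULT ==
["ball_in(b1,rmA)", "ball_in(b2,rmC)", "free(right)", "robot_in(rmC)"]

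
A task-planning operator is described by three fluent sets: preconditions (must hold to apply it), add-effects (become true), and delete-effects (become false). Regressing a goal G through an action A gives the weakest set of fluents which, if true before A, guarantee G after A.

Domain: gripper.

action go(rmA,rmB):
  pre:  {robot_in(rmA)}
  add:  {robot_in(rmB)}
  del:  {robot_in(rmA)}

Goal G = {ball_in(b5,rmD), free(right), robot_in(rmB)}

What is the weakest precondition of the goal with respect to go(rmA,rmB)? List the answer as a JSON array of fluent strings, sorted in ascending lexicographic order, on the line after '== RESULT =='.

Regress:
  G ∩ del = {}  (empty — regression defined)
  G \ add = {ball_in(b5,rmD), free(right), robot_in(rmB)} \ {robot_in(rmB)} = {ball_in(b5,rmD), free(right)}
  ∪ pre   = {ball_in(b5,rmD), free(right)} ∪ {robot_in(rmA)}
          = {ball_in(b5,rmD), free(right), robot_in(rmA)}

== RESULT ==
["ball_in(b5,rmD)", "free(right)", "robot_in(rmA)"]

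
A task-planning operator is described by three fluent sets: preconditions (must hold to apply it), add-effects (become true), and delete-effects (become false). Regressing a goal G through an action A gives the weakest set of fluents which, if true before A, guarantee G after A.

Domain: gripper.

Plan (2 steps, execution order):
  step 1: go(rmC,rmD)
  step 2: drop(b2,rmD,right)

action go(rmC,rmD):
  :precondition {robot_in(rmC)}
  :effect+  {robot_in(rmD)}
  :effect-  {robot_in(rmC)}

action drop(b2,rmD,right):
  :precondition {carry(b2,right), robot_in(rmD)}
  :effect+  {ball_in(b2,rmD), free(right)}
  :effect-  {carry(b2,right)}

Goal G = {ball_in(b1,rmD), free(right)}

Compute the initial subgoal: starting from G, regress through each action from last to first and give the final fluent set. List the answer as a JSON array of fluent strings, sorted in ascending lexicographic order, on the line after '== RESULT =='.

Work backward from the goal:
  through step 2 (drop(b2,rmD,right)): drop {free(right)}, keep {ball_in(b1,rmD)}, require {carry(b2,right), robot_in(rmD)}
    → {ball_in(b1,rmD), carry(b2,right), robot_in(rmD)}
  through step 1 (go(rmC,rmD)): drop {robot_in(rmD)}, keep {ball_in(b1,rmD), carry(b2,right)}, require {robot_in(rmC)}
    → {ball_in(b1,rmD), carry(b2,right), robot_in(rmC)}

== RESULT ==
["ball_in(b1,rmD)", "carry(b2,right)", "robot_in(rmC)"]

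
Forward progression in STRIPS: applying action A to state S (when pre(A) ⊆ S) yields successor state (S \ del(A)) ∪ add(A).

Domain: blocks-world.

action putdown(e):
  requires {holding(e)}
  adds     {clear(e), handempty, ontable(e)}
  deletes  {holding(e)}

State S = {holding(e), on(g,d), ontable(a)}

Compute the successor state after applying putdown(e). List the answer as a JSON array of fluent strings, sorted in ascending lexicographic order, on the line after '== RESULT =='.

Compute (S \ del) ∪ add:
  pre ⊆ S: {holding(e)} ⊆ S  — applicable
  S \ del = {on(g,d), ontable(a)}
  ∪ add   = {clear(e), handempty, on(g,d), ontable(a), ontable(e)}

== RESULT ==
["clear(e)", "handempty", "on(g,d)", "ontable(a)", "ontable(e)"]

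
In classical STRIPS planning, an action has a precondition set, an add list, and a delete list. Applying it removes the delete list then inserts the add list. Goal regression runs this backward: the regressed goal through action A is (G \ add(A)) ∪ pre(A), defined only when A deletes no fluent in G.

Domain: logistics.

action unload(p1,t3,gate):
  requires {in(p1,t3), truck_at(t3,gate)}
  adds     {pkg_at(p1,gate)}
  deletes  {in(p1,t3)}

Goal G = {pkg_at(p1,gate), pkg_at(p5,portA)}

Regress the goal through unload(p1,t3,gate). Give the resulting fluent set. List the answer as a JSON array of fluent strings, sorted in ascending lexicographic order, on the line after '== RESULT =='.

Compute (G \ add) ∪ pre:
  G ∩ del = {}  (empty — regression defined)
  G \ add = {pkg_at(p1,gate), pkg_at(p5,portA)} \ {pkg_at(p1,gate)} = {pkg_at(p5,portA)}
  ∪ pre   = {pkg_at(p5,portA)} ∪ {in(p1,t3), truck_at(t3,gate)}
          = {in(p1,t3), pkg_at(p5,portA), truck_at(t3,gate)}

== RESULT ==
["in(p1,t3)", "pkg_at(p5,portA)", "truck_at(t3,gate)"]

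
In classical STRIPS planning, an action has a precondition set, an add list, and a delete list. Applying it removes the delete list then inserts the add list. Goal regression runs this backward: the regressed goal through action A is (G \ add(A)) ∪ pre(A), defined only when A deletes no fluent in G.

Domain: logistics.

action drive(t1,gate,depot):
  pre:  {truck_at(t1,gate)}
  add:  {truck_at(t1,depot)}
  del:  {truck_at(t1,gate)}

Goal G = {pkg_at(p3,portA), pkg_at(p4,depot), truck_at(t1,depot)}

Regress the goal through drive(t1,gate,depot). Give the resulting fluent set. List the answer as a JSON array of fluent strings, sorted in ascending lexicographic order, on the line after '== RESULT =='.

Regress:
  G ∩ del = {}  (empty — regression defined)
  G \ add = {pkg_at(p3,portA), pkg_at(p4,depot), truck_at(t1,depot)} \ {truck_at(t1,depot)} = {pkg_at(p3,portA), pkg_at(p4,depot)}
  ∪ pre   = {pkg_at(p3,portA), pkg_at(p4,depot)} ∪ {truck_at(t1,gate)}
          = {pkg_at(p3,portA), pkg_at(p4,depot), truck_at(t1,gate)}

== RESULT ==
["pkg_at(p3,portA)", "pkg_at(p4,depot)", "truck_at(t1,gate)"]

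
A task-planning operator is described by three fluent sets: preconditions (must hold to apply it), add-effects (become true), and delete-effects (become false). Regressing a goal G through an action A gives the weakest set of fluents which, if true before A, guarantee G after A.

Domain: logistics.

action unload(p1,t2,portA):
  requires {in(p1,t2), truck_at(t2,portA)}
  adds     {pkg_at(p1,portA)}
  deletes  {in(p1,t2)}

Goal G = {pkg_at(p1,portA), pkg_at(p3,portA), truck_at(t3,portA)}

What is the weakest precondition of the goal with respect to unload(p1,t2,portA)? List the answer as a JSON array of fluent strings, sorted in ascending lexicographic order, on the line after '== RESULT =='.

Compute (G \ add) ∪ pre:
  G ∩ del = {}  (empty — regression defined)
  G \ add = {pkg_at(p1,portA), pkg_at(p3,portA), truck_at(t3,portA)} \ {pkg_at(p1,portA)} = {pkg_at(p3,portA), truck_at(t3,portA)}
  ∪ pre   = {pkg_at(p3,portA), truck_at(t3,portA)} ∪ {in(p1,t2), truck_at(t2,portA)}
          = {in(p1,t2), pkg_at(p3,portA), truck_at(t2,portA), truck_at(t3,portA)}

== RESULT ==
["in(p1,t2)", "pkg_at(p3,portA)", "truck_at(t2,portA)", "truck_at(t3,portA)"]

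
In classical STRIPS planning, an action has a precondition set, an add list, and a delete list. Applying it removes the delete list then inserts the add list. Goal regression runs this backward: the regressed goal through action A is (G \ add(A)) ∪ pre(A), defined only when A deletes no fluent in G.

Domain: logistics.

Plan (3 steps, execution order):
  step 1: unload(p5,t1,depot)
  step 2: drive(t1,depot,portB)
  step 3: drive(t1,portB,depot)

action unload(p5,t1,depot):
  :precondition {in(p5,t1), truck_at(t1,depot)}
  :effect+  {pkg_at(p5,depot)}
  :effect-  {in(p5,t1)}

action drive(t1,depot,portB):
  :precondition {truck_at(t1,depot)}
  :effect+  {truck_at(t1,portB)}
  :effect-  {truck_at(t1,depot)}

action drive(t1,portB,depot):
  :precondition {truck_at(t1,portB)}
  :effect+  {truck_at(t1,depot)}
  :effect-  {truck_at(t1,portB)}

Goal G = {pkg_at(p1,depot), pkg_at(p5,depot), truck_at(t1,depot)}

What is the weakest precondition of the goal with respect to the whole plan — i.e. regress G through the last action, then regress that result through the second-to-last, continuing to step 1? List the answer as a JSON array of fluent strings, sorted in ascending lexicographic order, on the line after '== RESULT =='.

Regress step by step:
  through step 3 (drive(t1,portB,depot)): drop {truck_at(t1,depot)}, keep {pkg_at(p1,depot), pkg_at(p5,depot)}, require {truck_at(t1,portB)}
    → {pkg_at(p1,depot), pkg_at(p5,depot), truck_at(t1,portB)}
  through step 2 (drive(t1,depot,portB)): drop {truck_at(t1,portB)}, keep {pkg_at(p1,depot), pkg_at(p5,depot)}, require {truck_at(t1,depot)}
    → {pkg_at(p1,depot), pkg_at(p5,depot), truck_at(t1,depot)}
  through step 1 (unload(p5,t1,depot)): drop {pkg_at(p5,depot)}, keep {pkg_at(p1,depot), truck_at(t1,depot)}, require {in(p5,t1), truck_at(t1,depot)}
    → {in(p5,t1), pkg_at(p1,depot), truck_at(t1,depot)}

== RESULT ==
["in(p5,t1)", "pkg_at(p1,depot)", "truck_at(t1,depot)"]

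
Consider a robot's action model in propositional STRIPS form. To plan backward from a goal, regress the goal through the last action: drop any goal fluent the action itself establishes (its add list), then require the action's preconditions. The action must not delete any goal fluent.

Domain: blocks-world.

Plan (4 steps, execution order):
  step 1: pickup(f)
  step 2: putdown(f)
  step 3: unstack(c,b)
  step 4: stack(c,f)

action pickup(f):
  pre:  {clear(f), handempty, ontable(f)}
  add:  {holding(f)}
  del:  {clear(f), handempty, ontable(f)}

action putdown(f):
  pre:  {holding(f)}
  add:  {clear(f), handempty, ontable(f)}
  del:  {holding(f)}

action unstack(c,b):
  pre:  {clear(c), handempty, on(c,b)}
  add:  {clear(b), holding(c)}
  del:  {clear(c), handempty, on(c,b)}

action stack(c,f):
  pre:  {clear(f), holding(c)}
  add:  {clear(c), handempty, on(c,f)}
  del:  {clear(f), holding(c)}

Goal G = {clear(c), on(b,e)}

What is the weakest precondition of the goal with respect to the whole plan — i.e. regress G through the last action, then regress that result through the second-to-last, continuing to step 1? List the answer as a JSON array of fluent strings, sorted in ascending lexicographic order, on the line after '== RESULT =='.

Regress step by step:
  through step 4 (stack(c,f)): drop {clear(c)}, keep {on(b,e)}, require {clear(f), holding(c)}
    → {clear(f), holding(c), on(b,e)}
  through step 3 (unstack(c,b)): drop {holding(c)}, keep {clear(f), on(b,e)}, require {clear(c), handempty, on(c,b)}
    → {clear(c), clear(f), handempty, on(b,e), on(c,b)}
  through step 2 (putdown(f)): drop {clear(f), handempty}, keep {clear(c), on(b,e), on(c,b)}, require {holding(f)}
    → {clear(c), holding(f), on(b,e), on(c,b)}
  through step 1 (pickup(f)): drop {holding(f)}, keep {clear(c), on(b,e), on(c,b)}, require {clear(f), handempty, ontable(f)}
    → {clear(c), clear(f), handempty, on(b,e), on(c,b), ontable(f)}

== RESULT ==
["clear(c)", "clear(f)", "handempty", "on(b,e)", "on(c,b)", "ontable(f)"]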